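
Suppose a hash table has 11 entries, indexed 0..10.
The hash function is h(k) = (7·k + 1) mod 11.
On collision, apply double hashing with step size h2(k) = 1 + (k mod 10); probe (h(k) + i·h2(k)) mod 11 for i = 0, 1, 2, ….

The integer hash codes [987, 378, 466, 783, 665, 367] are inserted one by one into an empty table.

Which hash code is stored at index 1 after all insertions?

987 hashes to 2; slot 2 is free → place at 2.
378 hashes to 7; slot 7 is free → place at 7.
466 hashes to 7, h2=7; 7 taken → place at 3.
783 hashes to 4; slot 4 is free → place at 4.
665 hashes to 3, h2=6; 3 taken → place at 9.
367 hashes to 7, h2=8; 7,4 taken → place at 1.
Table: [_, 367, 987, 466, 783, _, _, 378, _, 665, _]

367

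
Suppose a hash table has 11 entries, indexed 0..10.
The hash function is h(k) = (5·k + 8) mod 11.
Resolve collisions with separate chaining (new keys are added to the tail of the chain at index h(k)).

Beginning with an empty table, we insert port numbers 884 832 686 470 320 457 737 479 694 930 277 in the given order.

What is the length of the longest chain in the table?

3

884 → bucket 6
832 → bucket 10
686 → bucket 6 (collision)
470 → bucket 4
320 → bucket 2
457 → bucket 5
737 → bucket 8
479 → bucket 5 (collision)
694 → bucket 2 (collision)
930 → bucket 5 (collision)
277 → bucket 7
Final buckets:
0: —
1: —
2: 320 -> 694
3: —
4: 470
5: 457 -> 479 -> 930
6: 884 -> 686
7: 277
8: 737
9: —
10: 832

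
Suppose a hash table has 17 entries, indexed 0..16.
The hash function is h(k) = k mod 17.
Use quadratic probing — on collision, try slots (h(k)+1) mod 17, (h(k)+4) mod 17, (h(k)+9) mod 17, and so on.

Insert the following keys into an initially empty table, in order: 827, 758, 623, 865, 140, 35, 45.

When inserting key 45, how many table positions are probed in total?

4

827: h=11 → slot 11
758: h=10 → slot 10
623: h=11, probe 11,12 → slot 12
865: h=15 → slot 15
140: h=4 → slot 4
35: h=1 → slot 1
45: h=11, probe 11,12,15,3 → slot 3
Table: [∅, 35, ∅, 45, 140, ∅, ∅, ∅, ∅, ∅, 758, 827, 623, ∅, ∅, 865, ∅]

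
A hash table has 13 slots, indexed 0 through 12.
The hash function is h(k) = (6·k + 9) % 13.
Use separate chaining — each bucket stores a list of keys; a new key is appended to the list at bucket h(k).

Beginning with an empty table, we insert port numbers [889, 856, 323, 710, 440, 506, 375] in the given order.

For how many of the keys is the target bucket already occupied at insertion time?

889 → bucket 0
856 → bucket 10
323 → bucket 10 (collision)
710 → bucket 5
440 → bucket 10 (collision)
506 → bucket 3
375 → bucket 10 (collision)
Final buckets:
0: 889
1: .
2: .
3: 506
4: .
5: 710
6: .
7: .
8: .
9: .
10: 856 -> 323 -> 440 -> 375
11: .
12: .

3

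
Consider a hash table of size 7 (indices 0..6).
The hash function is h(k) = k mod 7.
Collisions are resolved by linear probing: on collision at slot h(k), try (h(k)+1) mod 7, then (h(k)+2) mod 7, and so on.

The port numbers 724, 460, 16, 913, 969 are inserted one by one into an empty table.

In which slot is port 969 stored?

6

724: h=3 => slot 3
460: h=5 => slot 5
16: h=2 => slot 2
913: h=3, probe 3,4 => slot 4
969: h=3, probe 3,4,5,6 => slot 6
Table: [., ., 16, 724, 913, 460, 969]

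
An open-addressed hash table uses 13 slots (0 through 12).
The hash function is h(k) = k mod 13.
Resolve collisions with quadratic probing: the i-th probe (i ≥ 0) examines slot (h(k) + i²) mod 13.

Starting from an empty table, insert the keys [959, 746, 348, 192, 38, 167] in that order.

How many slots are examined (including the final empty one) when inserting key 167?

959: h=10 => slot 10
746: h=5 => slot 5
348: h=10, probe 10,11 => slot 11
192: h=10, probe 10,11,1 => slot 1
38: h=12 => slot 12
167: h=11, probe 11,12,2 => slot 2
Table: [—, 192, 167, —, —, 746, —, —, —, —, 959, 348, 38]

3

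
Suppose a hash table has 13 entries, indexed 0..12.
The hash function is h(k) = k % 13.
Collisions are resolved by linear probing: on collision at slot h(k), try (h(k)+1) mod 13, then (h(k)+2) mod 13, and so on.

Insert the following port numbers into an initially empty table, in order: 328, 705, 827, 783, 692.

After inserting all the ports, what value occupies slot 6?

692

328: h=3 → slot 3
705: h=3, probe 3,4 → slot 4
827: h=8 → slot 8
783: h=3, probe 3,4,5 → slot 5
692: h=3, probe 3,4,5,6 → slot 6
Table: [., ., ., 328, 705, 783, 692, ., 827, ., ., ., .]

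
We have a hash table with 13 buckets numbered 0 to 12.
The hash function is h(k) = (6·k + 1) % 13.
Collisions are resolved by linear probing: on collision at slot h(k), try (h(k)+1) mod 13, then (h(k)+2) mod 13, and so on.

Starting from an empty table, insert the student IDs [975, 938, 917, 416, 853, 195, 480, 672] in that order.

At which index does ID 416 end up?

975: h=1 => slot 1
938: h=0 => slot 0
917: h=4 => slot 4
416: h=1, probe 1,2 => slot 2
853: h=10 => slot 10
195: h=1, probe 1,2,3 => slot 3
480: h=8 => slot 8
672: h=3, probe 3,4,5 => slot 5
Table: [938, 975, 416, 195, 917, 672, —, —, 480, —, 853, —, —]

2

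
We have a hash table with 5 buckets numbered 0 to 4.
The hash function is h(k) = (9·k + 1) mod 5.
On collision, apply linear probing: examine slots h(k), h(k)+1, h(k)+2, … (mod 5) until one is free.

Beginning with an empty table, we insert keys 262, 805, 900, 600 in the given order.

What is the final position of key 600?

Insert 262: h=4, slot 4 empty → index 4.
Insert 805: h=1, slot 1 empty → index 1.
Insert 900: h=1, slot 1 occupied → index 2.
Insert 600: h=1, slots 1,2 occupied → index 3.
Table: [-, 805, 900, 600, 262]

3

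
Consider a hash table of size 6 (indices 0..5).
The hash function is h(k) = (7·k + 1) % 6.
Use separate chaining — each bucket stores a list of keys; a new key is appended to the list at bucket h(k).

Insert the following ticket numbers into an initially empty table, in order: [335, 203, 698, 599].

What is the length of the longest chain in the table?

335 → bucket 0
203 → bucket 0 (collision)
698 → bucket 3
599 → bucket 0 (collision)
Final buckets:
0: 335 -> 203 -> 599
1: -
2: -
3: 698
4: -
5: -

3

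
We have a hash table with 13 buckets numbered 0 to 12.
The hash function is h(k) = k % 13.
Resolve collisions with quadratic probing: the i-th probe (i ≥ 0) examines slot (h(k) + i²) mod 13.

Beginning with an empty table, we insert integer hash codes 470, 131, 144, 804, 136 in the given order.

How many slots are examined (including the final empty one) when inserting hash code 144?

470 hashes to 2; slot 2 is free → place at 2.
131 hashes to 1; slot 1 is free → place at 1.
144 hashes to 1; 1,2 taken → place at 5.
804 hashes to 11; slot 11 is free → place at 11.
136 hashes to 6; slot 6 is free → place at 6.
Table: [∅, 131, 470, ∅, ∅, 144, 136, ∅, ∅, ∅, ∅, 804, ∅]

3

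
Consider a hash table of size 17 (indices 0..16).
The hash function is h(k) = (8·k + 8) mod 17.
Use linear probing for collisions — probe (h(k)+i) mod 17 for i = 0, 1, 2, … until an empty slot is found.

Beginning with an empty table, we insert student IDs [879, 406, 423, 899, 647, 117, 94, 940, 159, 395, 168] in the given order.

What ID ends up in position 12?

117

879: h=2 -> slot 2
406: h=9 -> slot 9
423: h=9, probe 9,10 -> slot 10
899: h=9, probe 9,10,11 -> slot 11
647: h=16 -> slot 16
117: h=9, probe 9,10,11,12 -> slot 12
94: h=12, probe 12,13 -> slot 13
940: h=14 -> slot 14
159: h=5 -> slot 5
395: h=6 -> slot 6
168: h=9, probe 9,10,11,12,13,14,15 -> slot 15
Table: [-, -, 879, -, -, 159, 395, -, -, 406, 423, 899, 117, 94, 940, 168, 647]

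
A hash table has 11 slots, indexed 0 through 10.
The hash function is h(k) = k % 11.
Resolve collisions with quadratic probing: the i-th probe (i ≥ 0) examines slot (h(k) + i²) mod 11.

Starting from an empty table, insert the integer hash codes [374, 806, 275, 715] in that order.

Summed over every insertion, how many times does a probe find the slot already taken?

374: h=0 => slot 0
806: h=3 => slot 3
275: h=0, probe 0,1 => slot 1
715: h=0, probe 0,1,4 => slot 4
Table: [374, 275, —, 806, 715, —, —, —, —, —, —]

3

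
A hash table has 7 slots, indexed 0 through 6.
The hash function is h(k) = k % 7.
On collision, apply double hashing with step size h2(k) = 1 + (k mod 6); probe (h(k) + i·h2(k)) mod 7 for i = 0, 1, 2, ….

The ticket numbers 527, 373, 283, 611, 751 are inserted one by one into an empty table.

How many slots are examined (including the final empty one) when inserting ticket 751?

3

Insert 527: h=2, slot 2 empty -> index 2.
Insert 373: h=2, h2=2, slot 2 occupied -> index 4.
Insert 283: h=3, slot 3 empty -> index 3.
Insert 611: h=2, h2=6, slot 2 occupied -> index 1.
Insert 751: h=2, h2=2, slots 2,4 occupied -> index 6.
Table: [_, 611, 527, 283, 373, _, 751]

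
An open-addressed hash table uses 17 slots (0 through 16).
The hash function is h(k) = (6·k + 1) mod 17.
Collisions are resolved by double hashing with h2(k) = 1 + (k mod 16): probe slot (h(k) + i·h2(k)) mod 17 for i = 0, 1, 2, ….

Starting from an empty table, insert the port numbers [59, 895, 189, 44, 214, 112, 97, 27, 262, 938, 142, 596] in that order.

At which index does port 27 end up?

59: h=15 -> slot 15
895: h=16 -> slot 16
189: h=13 -> slot 13
44: h=10 -> slot 10
214: h=10, h2=7, probe 10,0 -> slot 0
112: h=10, h2=1, probe 10,11 -> slot 11
97: h=5 -> slot 5
27: h=10, h2=12, probe 10,5,0,12 -> slot 12
262: h=9 -> slot 9
938: h=2 -> slot 2
142: h=3 -> slot 3
596: h=7 -> slot 7
Table: [214, -, 938, 142, -, 97, -, 596, -, 262, 44, 112, 27, 189, -, 59, 895]

12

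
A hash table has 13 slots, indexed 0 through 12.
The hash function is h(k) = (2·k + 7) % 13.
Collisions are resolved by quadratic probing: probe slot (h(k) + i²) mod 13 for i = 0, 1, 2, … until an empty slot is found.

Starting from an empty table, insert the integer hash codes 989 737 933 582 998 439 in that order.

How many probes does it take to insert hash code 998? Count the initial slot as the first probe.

989 hashes to 9; slot 9 is free -> place at 9.
737 hashes to 12; slot 12 is free -> place at 12.
933 hashes to 1; slot 1 is free -> place at 1.
582 hashes to 1; 1 taken -> place at 2.
998 hashes to 1; 1,2 taken -> place at 5.
439 hashes to 1; 1,2,5 taken -> place at 10.
Table: [∅, 933, 582, ∅, ∅, 998, ∅, ∅, ∅, 989, 439, ∅, 737]

3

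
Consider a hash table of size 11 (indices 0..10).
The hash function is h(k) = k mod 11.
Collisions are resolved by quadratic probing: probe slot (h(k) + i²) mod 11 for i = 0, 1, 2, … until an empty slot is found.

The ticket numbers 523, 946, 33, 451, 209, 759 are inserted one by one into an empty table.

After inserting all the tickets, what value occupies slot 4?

523: h=6 => slot 6
946: h=0 => slot 0
33: h=0, probe 0,1 => slot 1
451: h=0, probe 0,1,4 => slot 4
209: h=0, probe 0,1,4,9 => slot 9
759: h=0, probe 0,1,4,9,5 => slot 5
Table: [946, 33, _, _, 451, 759, 523, _, _, 209, _]

451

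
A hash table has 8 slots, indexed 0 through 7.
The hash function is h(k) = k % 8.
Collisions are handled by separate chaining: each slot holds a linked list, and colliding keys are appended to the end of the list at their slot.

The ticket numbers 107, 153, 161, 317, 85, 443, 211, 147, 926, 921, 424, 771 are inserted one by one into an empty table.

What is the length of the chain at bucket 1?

3

Insert 107: h=3, bucket 3 empty → new chain.
Insert 153: h=1, bucket 1 empty → new chain.
Insert 161: h=1, bucket 1 nonempty → append to chain.
Insert 317: h=5, bucket 5 empty → new chain.
Insert 85: h=5, bucket 5 nonempty → append to chain.
Insert 443: h=3, bucket 3 nonempty → append to chain.
Insert 211: h=3, bucket 3 nonempty → append to chain.
Insert 147: h=3, bucket 3 nonempty → append to chain.
Insert 926: h=6, bucket 6 empty → new chain.
Insert 921: h=1, bucket 1 nonempty → append to chain.
Insert 424: h=0, bucket 0 empty → new chain.
Insert 771: h=3, bucket 3 nonempty → append to chain.
Final buckets:
0: 424
1: 153 -> 161 -> 921
2: -
3: 107 -> 443 -> 211 -> 147 -> 771
4: -
5: 317 -> 85
6: 926
7: -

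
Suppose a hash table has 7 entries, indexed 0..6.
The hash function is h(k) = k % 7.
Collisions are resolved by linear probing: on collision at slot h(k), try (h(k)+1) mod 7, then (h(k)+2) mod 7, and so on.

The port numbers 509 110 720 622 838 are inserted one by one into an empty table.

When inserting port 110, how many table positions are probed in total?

2

509: h=5 -> slot 5
110: h=5, probe 5,6 -> slot 6
720: h=6, probe 6,0 -> slot 0
622: h=6, probe 6,0,1 -> slot 1
838: h=5, probe 5,6,0,1,2 -> slot 2
Table: [720, 622, 838, ∅, ∅, 509, 110]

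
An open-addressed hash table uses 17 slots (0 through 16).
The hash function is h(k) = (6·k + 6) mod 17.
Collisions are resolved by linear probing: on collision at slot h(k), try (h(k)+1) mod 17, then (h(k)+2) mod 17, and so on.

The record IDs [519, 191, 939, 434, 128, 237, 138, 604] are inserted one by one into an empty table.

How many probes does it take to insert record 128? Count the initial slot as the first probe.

3

519: h=9 => slot 9
191: h=13 => slot 13
939: h=13, probe 13,14 => slot 14
434: h=9, probe 9,10 => slot 10
128: h=9, probe 9,10,11 => slot 11
237: h=0 => slot 0
138: h=1 => slot 1
604: h=9, probe 9,10,11,12 => slot 12
Table: [237, 138, —, —, —, —, —, —, —, 519, 434, 128, 604, 191, 939, —, —]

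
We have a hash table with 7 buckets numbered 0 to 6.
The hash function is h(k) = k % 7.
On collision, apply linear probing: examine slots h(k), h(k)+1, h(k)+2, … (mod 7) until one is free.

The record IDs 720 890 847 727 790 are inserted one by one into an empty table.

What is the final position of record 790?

3

720 hashes to 6; slot 6 is free => place at 6.
890 hashes to 1; slot 1 is free => place at 1.
847 hashes to 0; slot 0 is free => place at 0.
727 hashes to 6; 6,0,1 taken => place at 2.
790 hashes to 6; 6,0,1,2 taken => place at 3.
Table: [847, 890, 727, 790, -, -, 720]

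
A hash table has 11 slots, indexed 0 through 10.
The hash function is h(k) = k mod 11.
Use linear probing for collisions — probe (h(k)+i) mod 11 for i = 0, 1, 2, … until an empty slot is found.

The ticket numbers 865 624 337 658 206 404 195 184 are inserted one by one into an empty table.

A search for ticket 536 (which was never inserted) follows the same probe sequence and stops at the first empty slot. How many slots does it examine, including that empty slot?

8

865: h=7 -> slot 7
624: h=8 -> slot 8
337: h=7, probe 7,8,9 -> slot 9
658: h=9, probe 9,10 -> slot 10
206: h=8, probe 8,9,10,0 -> slot 0
404: h=8, probe 8,9,10,0,1 -> slot 1
195: h=8, probe 8,9,10,0,1,2 -> slot 2
184: h=8, probe 8,9,10,0,1,2,3 -> slot 3
Table: [206, 404, 195, 184, ∅, ∅, ∅, 865, 624, 337, 658]
Lookup 536: h=8, probe 8,9,10,0,1,2,3,4 → slot 4 empty, not found.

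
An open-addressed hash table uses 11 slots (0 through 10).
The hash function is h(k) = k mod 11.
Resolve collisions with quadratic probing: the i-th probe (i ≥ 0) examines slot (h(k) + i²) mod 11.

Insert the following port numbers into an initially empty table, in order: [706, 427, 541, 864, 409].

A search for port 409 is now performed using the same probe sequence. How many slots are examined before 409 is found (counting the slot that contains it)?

4

706 hashes to 2; slot 2 is free -> place at 2.
427 hashes to 9; slot 9 is free -> place at 9.
541 hashes to 2; 2 taken -> place at 3.
864 hashes to 6; slot 6 is free -> place at 6.
409 hashes to 2; 2,3,6 taken -> place at 0.
Table: [409, ., 706, 541, ., ., 864, ., ., 427, .]
Lookup 409: h=2, probe 2,3,6,0 → found at 0.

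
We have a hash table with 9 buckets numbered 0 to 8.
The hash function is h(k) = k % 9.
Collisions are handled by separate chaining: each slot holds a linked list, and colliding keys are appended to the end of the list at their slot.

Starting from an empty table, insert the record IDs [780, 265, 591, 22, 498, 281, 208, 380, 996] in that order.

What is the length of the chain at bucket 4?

2

780 → bucket 6
265 → bucket 4
591 → bucket 6 (collision)
22 → bucket 4 (collision)
498 → bucket 3
281 → bucket 2
208 → bucket 1
380 → bucket 2 (collision)
996 → bucket 6 (collision)
Final buckets:
0: _
1: 208
2: 281 -> 380
3: 498
4: 265 -> 22
5: _
6: 780 -> 591 -> 996
7: _
8: _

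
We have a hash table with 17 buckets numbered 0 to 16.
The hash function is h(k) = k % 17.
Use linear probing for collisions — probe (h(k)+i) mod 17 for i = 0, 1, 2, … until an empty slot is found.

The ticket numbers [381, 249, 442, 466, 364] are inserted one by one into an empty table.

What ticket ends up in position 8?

Insert 381: h=7, slot 7 empty → index 7.
Insert 249: h=11, slot 11 empty → index 11.
Insert 442: h=0, slot 0 empty → index 0.
Insert 466: h=7, slot 7 occupied → index 8.
Insert 364: h=7, slots 7,8 occupied → index 9.
Table: [442, _, _, _, _, _, _, 381, 466, 364, _, 249, _, _, _, _, _]

466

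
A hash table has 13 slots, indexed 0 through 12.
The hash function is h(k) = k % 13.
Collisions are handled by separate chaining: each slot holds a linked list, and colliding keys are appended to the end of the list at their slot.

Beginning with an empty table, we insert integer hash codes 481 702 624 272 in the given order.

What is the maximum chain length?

Insert 481: h=0, bucket 0 empty -> new chain.
Insert 702: h=0, bucket 0 nonempty -> append to chain.
Insert 624: h=0, bucket 0 nonempty -> append to chain.
Insert 272: h=12, bucket 12 empty -> new chain.
Final buckets:
0: 481 -> 702 -> 624
1: ∅
2: ∅
3: ∅
4: ∅
5: ∅
6: ∅
7: ∅
8: ∅
9: ∅
10: ∅
11: ∅
12: 272

3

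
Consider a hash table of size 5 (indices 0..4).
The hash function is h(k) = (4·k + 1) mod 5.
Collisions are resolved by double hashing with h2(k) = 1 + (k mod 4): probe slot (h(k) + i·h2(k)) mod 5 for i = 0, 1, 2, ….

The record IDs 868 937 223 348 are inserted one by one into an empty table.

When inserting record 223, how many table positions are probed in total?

868: h=3 => slot 3
937: h=4 => slot 4
223: h=3, h2=4, probe 3,2 => slot 2
348: h=3, h2=1, probe 3,4,0 => slot 0
Table: [348, _, 223, 868, 937]

2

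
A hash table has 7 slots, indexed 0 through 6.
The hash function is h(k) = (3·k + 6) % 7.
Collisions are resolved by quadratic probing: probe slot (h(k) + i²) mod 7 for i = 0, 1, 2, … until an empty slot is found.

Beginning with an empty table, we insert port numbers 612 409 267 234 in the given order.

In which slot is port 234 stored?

612: h=1 => slot 1
409: h=1, probe 1,2 => slot 2
267: h=2, probe 2,3 => slot 3
234: h=1, probe 1,2,5 => slot 5
Table: [., 612, 409, 267, ., 234, .]

5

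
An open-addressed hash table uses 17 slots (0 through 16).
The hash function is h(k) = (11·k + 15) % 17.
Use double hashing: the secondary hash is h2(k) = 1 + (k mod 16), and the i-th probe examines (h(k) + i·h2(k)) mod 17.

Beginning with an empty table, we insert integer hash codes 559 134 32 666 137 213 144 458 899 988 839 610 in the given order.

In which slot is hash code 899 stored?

5

Insert 559: h=10, slot 10 empty -> index 10.
Insert 134: h=10, h2=7, slot 10 occupied -> index 0.
Insert 32: h=10, h2=1, slot 10 occupied -> index 11.
Insert 666: h=14, slot 14 empty -> index 14.
Insert 137: h=9, slot 9 empty -> index 9.
Insert 213: h=12, slot 12 empty -> index 12.
Insert 144: h=1, slot 1 empty -> index 1.
Insert 458: h=4, slot 4 empty -> index 4.
Insert 899: h=10, h2=4, slots 10,14,1 occupied -> index 5.
Insert 988: h=3, slot 3 empty -> index 3.
Insert 839: h=13, slot 13 empty -> index 13.
Insert 610: h=10, h2=3, slots 10,13 occupied -> index 16.
Table: [134, 144, ., 988, 458, 899, ., ., ., 137, 559, 32, 213, 839, 666, ., 610]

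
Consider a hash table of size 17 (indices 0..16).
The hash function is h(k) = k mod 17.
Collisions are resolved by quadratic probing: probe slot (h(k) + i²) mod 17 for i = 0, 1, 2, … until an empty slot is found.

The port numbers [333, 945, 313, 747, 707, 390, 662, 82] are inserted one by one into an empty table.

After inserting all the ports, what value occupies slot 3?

333 hashes to 10; slot 10 is free → place at 10.
945 hashes to 10; 10 taken → place at 11.
313 hashes to 7; slot 7 is free → place at 7.
747 hashes to 16; slot 16 is free → place at 16.
707 hashes to 10; 10,11 taken → place at 14.
390 hashes to 16; 16 taken → place at 0.
662 hashes to 16; 16,0 taken → place at 3.
82 hashes to 14; 14 taken → place at 15.
Table: [390, ., ., 662, ., ., ., 313, ., ., 333, 945, ., ., 707, 82, 747]

662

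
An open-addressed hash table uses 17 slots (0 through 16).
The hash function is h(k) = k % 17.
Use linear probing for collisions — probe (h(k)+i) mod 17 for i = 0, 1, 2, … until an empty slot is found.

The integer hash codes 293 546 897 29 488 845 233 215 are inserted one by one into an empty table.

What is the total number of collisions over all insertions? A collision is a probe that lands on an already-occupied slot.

293: h=4 -> slot 4
546: h=2 -> slot 2
897: h=13 -> slot 13
29: h=12 -> slot 12
488: h=12, probe 12,13,14 -> slot 14
845: h=12, probe 12,13,14,15 -> slot 15
233: h=12, probe 12,13,14,15,16 -> slot 16
215: h=11 -> slot 11
Table: [—, —, 546, —, 293, —, —, —, —, —, —, 215, 29, 897, 488, 845, 233]

9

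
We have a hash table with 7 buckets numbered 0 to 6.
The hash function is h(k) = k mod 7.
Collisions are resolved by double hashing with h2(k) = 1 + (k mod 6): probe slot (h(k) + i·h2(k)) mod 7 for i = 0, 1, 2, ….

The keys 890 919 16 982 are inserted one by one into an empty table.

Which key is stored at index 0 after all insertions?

Insert 890: h=1, slot 1 empty -> index 1.
Insert 919: h=2, slot 2 empty -> index 2.
Insert 16: h=2, h2=5, slot 2 occupied -> index 0.
Insert 982: h=2, h2=5, slots 2,0 occupied -> index 5.
Table: [16, 890, 919, ., ., 982, .]

16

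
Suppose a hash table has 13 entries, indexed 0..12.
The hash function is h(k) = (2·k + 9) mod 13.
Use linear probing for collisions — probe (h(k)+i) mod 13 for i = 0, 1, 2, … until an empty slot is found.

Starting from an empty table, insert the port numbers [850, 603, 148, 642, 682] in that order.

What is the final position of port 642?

9

850 hashes to 6; slot 6 is free -> place at 6.
603 hashes to 6; 6 taken -> place at 7.
148 hashes to 6; 6,7 taken -> place at 8.
642 hashes to 6; 6,7,8 taken -> place at 9.
682 hashes to 8; 8,9 taken -> place at 10.
Table: [-, -, -, -, -, -, 850, 603, 148, 642, 682, -, -]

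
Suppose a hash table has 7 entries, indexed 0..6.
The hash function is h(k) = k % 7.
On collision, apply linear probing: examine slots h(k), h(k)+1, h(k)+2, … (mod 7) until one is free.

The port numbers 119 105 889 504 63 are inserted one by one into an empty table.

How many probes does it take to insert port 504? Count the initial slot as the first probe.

4

Insert 119: h=0, slot 0 empty => index 0.
Insert 105: h=0, slot 0 occupied => index 1.
Insert 889: h=0, slots 0,1 occupied => index 2.
Insert 504: h=0, slots 0,1,2 occupied => index 3.
Insert 63: h=0, slots 0,1,2,3 occupied => index 4.
Table: [119, 105, 889, 504, 63, _, _]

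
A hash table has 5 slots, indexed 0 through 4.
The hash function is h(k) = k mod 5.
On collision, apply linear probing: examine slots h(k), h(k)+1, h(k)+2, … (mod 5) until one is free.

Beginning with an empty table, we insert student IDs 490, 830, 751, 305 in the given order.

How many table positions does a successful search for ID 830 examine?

2

490 hashes to 0; slot 0 is free => place at 0.
830 hashes to 0; 0 taken => place at 1.
751 hashes to 1; 1 taken => place at 2.
305 hashes to 0; 0,1,2 taken => place at 3.
Table: [490, 830, 751, 305, -]
Lookup 830: h=0, probe 0,1 → found at 1.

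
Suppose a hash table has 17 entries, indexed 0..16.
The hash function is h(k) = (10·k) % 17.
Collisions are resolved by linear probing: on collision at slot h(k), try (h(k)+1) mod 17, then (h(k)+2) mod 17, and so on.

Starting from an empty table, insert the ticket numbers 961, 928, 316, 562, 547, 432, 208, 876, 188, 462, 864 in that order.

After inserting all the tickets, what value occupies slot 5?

Insert 961: h=5, slot 5 empty → index 5.
Insert 928: h=15, slot 15 empty → index 15.
Insert 316: h=15, slot 15 occupied → index 16.
Insert 562: h=10, slot 10 empty → index 10.
Insert 547: h=13, slot 13 empty → index 13.
Insert 432: h=2, slot 2 empty → index 2.
Insert 208: h=6, slot 6 empty → index 6.
Insert 876: h=5, slots 5,6 occupied → index 7.
Insert 188: h=10, slot 10 occupied → index 11.
Insert 462: h=13, slot 13 occupied → index 14.
Insert 864: h=4, slot 4 empty → index 4.
Table: [-, -, 432, -, 864, 961, 208, 876, -, -, 562, 188, -, 547, 462, 928, 316]

961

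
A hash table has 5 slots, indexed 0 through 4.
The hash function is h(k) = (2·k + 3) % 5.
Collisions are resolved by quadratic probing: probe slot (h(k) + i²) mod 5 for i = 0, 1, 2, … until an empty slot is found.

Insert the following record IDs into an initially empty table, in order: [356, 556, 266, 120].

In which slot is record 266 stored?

4

356 hashes to 0; slot 0 is free → place at 0.
556 hashes to 0; 0 taken → place at 1.
266 hashes to 0; 0,1 taken → place at 4.
120 hashes to 3; slot 3 is free → place at 3.
Table: [356, 556, -, 120, 266]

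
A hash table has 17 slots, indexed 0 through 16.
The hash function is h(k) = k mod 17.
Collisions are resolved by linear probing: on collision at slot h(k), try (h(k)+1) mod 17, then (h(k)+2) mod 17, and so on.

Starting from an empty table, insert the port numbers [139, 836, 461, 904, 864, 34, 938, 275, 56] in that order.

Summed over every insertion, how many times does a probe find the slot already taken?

Insert 139: h=3, slot 3 empty → index 3.
Insert 836: h=3, slot 3 occupied → index 4.
Insert 461: h=2, slot 2 empty → index 2.
Insert 904: h=3, slots 3,4 occupied → index 5.
Insert 864: h=14, slot 14 empty → index 14.
Insert 34: h=0, slot 0 empty → index 0.
Insert 938: h=3, slots 3,4,5 occupied → index 6.
Insert 275: h=3, slots 3,4,5,6 occupied → index 7.
Insert 56: h=5, slots 5,6,7 occupied → index 8.
Table: [34, ∅, 461, 139, 836, 904, 938, 275, 56, ∅, ∅, ∅, ∅, ∅, 864, ∅, ∅]

13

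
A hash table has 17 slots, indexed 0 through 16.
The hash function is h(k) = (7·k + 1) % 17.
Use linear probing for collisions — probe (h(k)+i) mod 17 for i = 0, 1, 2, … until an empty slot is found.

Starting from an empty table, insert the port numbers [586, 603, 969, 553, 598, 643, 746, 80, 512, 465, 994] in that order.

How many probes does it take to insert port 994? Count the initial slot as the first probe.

3

586: h=6 → slot 6
603: h=6, probe 6,7 → slot 7
969: h=1 → slot 1
553: h=13 → slot 13
598: h=5 → slot 5
643: h=14 → slot 14
746: h=4 → slot 4
80: h=0 → slot 0
512: h=15 → slot 15
465: h=9 → slot 9
994: h=6, probe 6,7,8 → slot 8
Table: [80, 969, ∅, ∅, 746, 598, 586, 603, 994, 465, ∅, ∅, ∅, 553, 643, 512, ∅]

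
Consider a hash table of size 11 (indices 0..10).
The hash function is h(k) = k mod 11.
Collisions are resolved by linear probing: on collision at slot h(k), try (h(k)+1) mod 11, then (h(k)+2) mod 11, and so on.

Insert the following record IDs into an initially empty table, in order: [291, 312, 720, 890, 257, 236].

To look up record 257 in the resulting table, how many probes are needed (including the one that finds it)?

4

Insert 291: h=5, slot 5 empty => index 5.
Insert 312: h=4, slot 4 empty => index 4.
Insert 720: h=5, slot 5 occupied => index 6.
Insert 890: h=10, slot 10 empty => index 10.
Insert 257: h=4, slots 4,5,6 occupied => index 7.
Insert 236: h=5, slots 5,6,7 occupied => index 8.
Table: [∅, ∅, ∅, ∅, 312, 291, 720, 257, 236, ∅, 890]
Lookup 257: h=4, probe 4,5,6,7 → found at 7.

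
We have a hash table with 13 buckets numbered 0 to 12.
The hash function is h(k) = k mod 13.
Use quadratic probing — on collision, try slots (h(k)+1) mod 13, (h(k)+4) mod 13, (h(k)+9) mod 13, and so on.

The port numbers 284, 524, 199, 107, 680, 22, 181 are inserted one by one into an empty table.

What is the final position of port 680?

8

284 hashes to 11; slot 11 is free => place at 11.
524 hashes to 4; slot 4 is free => place at 4.
199 hashes to 4; 4 taken => place at 5.
107 hashes to 3; slot 3 is free => place at 3.
680 hashes to 4; 4,5 taken => place at 8.
22 hashes to 9; slot 9 is free => place at 9.
181 hashes to 12; slot 12 is free => place at 12.
Table: [_, _, _, 107, 524, 199, _, _, 680, 22, _, 284, 181]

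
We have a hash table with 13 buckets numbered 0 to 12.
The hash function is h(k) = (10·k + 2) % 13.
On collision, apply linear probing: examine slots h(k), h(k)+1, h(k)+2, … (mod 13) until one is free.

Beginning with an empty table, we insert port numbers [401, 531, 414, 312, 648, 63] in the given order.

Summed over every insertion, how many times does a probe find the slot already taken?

401 hashes to 8; slot 8 is free → place at 8.
531 hashes to 8; 8 taken → place at 9.
414 hashes to 8; 8,9 taken → place at 10.
312 hashes to 2; slot 2 is free → place at 2.
648 hashes to 8; 8,9,10 taken → place at 11.
63 hashes to 8; 8,9,10,11 taken → place at 12.
Table: [_, _, 312, _, _, _, _, _, 401, 531, 414, 648, 63]

10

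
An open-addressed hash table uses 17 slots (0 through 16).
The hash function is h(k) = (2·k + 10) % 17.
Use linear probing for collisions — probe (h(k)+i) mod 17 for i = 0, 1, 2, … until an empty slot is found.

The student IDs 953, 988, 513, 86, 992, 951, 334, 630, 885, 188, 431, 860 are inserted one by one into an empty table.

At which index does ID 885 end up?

953 hashes to 12; slot 12 is free => place at 12.
988 hashes to 14; slot 14 is free => place at 14.
513 hashes to 16; slot 16 is free => place at 16.
86 hashes to 12; 12 taken => place at 13.
992 hashes to 5; slot 5 is free => place at 5.
951 hashes to 8; slot 8 is free => place at 8.
334 hashes to 15; slot 15 is free => place at 15.
630 hashes to 12; 12,13,14,15,16 taken => place at 0.
885 hashes to 12; 12,13,14,15,16,0 taken => place at 1.
188 hashes to 12; 12,13,14,15,16,0,1 taken => place at 2.
431 hashes to 5; 5 taken => place at 6.
860 hashes to 13; 13,14,15,16,0,1,2 taken => place at 3.
Table: [630, 885, 188, 860, _, 992, 431, _, 951, _, _, _, 953, 86, 988, 334, 513]

1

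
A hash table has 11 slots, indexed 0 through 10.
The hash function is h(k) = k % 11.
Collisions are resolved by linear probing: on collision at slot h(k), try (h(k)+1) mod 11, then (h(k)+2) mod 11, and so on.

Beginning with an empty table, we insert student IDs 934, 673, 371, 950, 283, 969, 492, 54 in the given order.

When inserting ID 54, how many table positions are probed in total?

5

934 hashes to 10; slot 10 is free → place at 10.
673 hashes to 2; slot 2 is free → place at 2.
371 hashes to 8; slot 8 is free → place at 8.
950 hashes to 4; slot 4 is free → place at 4.
283 hashes to 8; 8 taken → place at 9.
969 hashes to 1; slot 1 is free → place at 1.
492 hashes to 8; 8,9,10 taken → place at 0.
54 hashes to 10; 10,0,1,2 taken → place at 3.
Table: [492, 969, 673, 54, 950, —, —, —, 371, 283, 934]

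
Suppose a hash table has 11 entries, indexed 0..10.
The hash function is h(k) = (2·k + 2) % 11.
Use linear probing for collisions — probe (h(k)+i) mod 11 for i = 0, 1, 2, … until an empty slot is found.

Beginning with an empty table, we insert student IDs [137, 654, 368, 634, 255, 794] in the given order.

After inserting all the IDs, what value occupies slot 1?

Insert 137: h=1, slot 1 empty → index 1.
Insert 654: h=1, slot 1 occupied → index 2.
Insert 368: h=1, slots 1,2 occupied → index 3.
Insert 634: h=5, slot 5 empty → index 5.
Insert 255: h=6, slot 6 empty → index 6.
Insert 794: h=6, slot 6 occupied → index 7.
Table: [_, 137, 654, 368, _, 634, 255, 794, _, _, _]

137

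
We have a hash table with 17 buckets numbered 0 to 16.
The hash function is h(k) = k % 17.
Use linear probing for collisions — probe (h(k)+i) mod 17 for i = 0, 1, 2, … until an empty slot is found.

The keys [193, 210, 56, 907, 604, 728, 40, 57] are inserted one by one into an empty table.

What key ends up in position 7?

193: h=6 => slot 6
210: h=6, probe 6,7 => slot 7
56: h=5 => slot 5
907: h=6, probe 6,7,8 => slot 8
604: h=9 => slot 9
728: h=14 => slot 14
40: h=6, probe 6,7,8,9,10 => slot 10
57: h=6, probe 6,7,8,9,10,11 => slot 11
Table: [—, —, —, —, —, 56, 193, 210, 907, 604, 40, 57, —, —, 728, —, —]

210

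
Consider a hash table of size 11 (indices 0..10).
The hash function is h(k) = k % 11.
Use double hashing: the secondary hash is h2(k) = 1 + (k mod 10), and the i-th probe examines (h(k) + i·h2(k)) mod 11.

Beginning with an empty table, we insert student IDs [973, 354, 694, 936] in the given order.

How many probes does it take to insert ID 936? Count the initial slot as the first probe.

973 hashes to 5; slot 5 is free -> place at 5.
354 hashes to 2; slot 2 is free -> place at 2.
694 hashes to 1; slot 1 is free -> place at 1.
936 hashes to 1, h2=7; 1 taken -> place at 8.
Table: [—, 694, 354, —, —, 973, —, —, 936, —, —]

2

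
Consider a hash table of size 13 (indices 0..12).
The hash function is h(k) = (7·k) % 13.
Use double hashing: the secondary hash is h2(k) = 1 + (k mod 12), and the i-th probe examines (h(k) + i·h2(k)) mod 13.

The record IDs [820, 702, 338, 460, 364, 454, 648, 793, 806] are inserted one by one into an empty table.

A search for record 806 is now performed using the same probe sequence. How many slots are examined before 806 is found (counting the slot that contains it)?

8

820: h=7 => slot 7
702: h=0 => slot 0
338: h=0, h2=3, probe 0,3 => slot 3
460: h=9 => slot 9
364: h=0, h2=5, probe 0,5 => slot 5
454: h=6 => slot 6
648: h=12 => slot 12
793: h=0, h2=2, probe 0,2 => slot 2
806: h=0, h2=3, probe 0,3,6,9,12,2,5,8 => slot 8
Table: [702, -, 793, 338, -, 364, 454, 820, 806, 460, -, -, 648]
Lookup 806: h=0, h2=3, probe 0,3,6,9,12,2,5,8 → found at 8.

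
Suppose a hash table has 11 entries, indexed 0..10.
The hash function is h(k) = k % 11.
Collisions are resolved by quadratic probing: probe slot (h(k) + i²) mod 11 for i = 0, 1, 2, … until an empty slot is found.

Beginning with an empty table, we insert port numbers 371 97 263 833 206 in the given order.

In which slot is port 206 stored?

6

371 hashes to 8; slot 8 is free → place at 8.
97 hashes to 9; slot 9 is free → place at 9.
263 hashes to 10; slot 10 is free → place at 10.
833 hashes to 8; 8,9 taken → place at 1.
206 hashes to 8; 8,9,1 taken → place at 6.
Table: [-, 833, -, -, -, -, 206, -, 371, 97, 263]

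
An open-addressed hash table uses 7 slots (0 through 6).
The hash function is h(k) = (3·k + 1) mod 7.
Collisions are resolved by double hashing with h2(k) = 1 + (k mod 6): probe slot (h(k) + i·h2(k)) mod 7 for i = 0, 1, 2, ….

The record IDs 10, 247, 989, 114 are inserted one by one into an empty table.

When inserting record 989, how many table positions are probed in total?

Insert 10: h=3, slot 3 empty -> index 3.
Insert 247: h=0, slot 0 empty -> index 0.
Insert 989: h=0, h2=6, slot 0 occupied -> index 6.
Insert 114: h=0, h2=1, slot 0 occupied -> index 1.
Table: [247, 114, -, 10, -, -, 989]

2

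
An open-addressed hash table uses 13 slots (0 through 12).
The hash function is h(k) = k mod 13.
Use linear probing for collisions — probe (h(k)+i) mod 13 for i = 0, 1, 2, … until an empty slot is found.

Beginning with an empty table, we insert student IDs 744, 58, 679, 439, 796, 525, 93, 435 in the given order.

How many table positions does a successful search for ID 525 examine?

3

744 hashes to 3; slot 3 is free -> place at 3.
58 hashes to 6; slot 6 is free -> place at 6.
679 hashes to 3; 3 taken -> place at 4.
439 hashes to 10; slot 10 is free -> place at 10.
796 hashes to 3; 3,4 taken -> place at 5.
525 hashes to 5; 5,6 taken -> place at 7.
93 hashes to 2; slot 2 is free -> place at 2.
435 hashes to 6; 6,7 taken -> place at 8.
Table: [-, -, 93, 744, 679, 796, 58, 525, 435, -, 439, -, -]
Lookup 525: h=5, probe 5,6,7 → found at 7.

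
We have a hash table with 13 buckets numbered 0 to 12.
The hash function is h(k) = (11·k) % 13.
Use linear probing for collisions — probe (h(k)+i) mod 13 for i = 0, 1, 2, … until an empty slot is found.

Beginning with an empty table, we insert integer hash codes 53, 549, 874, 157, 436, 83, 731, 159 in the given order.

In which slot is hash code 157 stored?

53 hashes to 11; slot 11 is free => place at 11.
549 hashes to 7; slot 7 is free => place at 7.
874 hashes to 7; 7 taken => place at 8.
157 hashes to 11; 11 taken => place at 12.
436 hashes to 12; 12 taken => place at 0.
83 hashes to 3; slot 3 is free => place at 3.
731 hashes to 7; 7,8 taken => place at 9.
159 hashes to 7; 7,8,9 taken => place at 10.
Table: [436, -, -, 83, -, -, -, 549, 874, 731, 159, 53, 157]

12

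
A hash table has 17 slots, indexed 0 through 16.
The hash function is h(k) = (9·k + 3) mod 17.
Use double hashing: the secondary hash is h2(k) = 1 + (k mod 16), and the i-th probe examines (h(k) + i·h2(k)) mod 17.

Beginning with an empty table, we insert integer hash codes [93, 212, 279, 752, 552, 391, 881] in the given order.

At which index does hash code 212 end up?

12

93: h=7 -> slot 7
212: h=7, h2=5, probe 7,12 -> slot 12
279: h=15 -> slot 15
752: h=5 -> slot 5
552: h=7, h2=9, probe 7,16 -> slot 16
391: h=3 -> slot 3
881: h=10 -> slot 10
Table: [-, -, -, 391, -, 752, -, 93, -, -, 881, -, 212, -, -, 279, 552]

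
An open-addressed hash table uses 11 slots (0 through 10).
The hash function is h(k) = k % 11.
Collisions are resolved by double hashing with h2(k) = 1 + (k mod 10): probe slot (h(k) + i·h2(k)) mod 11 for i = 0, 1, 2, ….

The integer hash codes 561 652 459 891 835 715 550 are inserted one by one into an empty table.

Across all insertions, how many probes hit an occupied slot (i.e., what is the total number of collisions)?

561 hashes to 0; slot 0 is free → place at 0.
652 hashes to 3; slot 3 is free → place at 3.
459 hashes to 8; slot 8 is free → place at 8.
891 hashes to 0, h2=2; 0 taken → place at 2.
835 hashes to 10; slot 10 is free → place at 10.
715 hashes to 0, h2=6; 0 taken → place at 6.
550 hashes to 0, h2=1; 0 taken → place at 1.
Table: [561, 550, 891, 652, _, _, 715, _, 459, _, 835]

3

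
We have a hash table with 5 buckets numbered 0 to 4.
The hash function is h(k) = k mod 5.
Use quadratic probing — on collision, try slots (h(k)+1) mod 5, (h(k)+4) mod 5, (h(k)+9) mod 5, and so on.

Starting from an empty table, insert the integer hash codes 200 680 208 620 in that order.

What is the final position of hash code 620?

Insert 200: h=0, slot 0 empty => index 0.
Insert 680: h=0, slot 0 occupied => index 1.
Insert 208: h=3, slot 3 empty => index 3.
Insert 620: h=0, slots 0,1 occupied => index 4.
Table: [200, 680, ., 208, 620]

4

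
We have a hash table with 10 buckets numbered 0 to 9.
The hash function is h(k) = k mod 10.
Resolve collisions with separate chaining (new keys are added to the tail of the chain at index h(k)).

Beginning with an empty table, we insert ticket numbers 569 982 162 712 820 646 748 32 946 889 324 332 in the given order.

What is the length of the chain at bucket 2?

Insert 569: h=9, bucket 9 empty -> new chain.
Insert 982: h=2, bucket 2 empty -> new chain.
Insert 162: h=2, bucket 2 nonempty -> append to chain.
Insert 712: h=2, bucket 2 nonempty -> append to chain.
Insert 820: h=0, bucket 0 empty -> new chain.
Insert 646: h=6, bucket 6 empty -> new chain.
Insert 748: h=8, bucket 8 empty -> new chain.
Insert 32: h=2, bucket 2 nonempty -> append to chain.
Insert 946: h=6, bucket 6 nonempty -> append to chain.
Insert 889: h=9, bucket 9 nonempty -> append to chain.
Insert 324: h=4, bucket 4 empty -> new chain.
Insert 332: h=2, bucket 2 nonempty -> append to chain.
Final buckets:
0: 820
1: -
2: 982 -> 162 -> 712 -> 32 -> 332
3: -
4: 324
5: -
6: 646 -> 946
7: -
8: 748
9: 569 -> 889

5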